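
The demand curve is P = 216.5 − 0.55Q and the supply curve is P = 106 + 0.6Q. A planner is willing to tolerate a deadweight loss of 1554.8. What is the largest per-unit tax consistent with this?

59.8

Competitive equilibrium: 216.5 − 0.55Q = 106 + 0.6Q → Q* = 96.087, P* = 163.6522.
A tax t gives ΔQ = t/1.15 and wedge t, so DWL = t²/2.3.
t²/2.3 = 1554.8 → t² = 3576.04 → t = 59.8.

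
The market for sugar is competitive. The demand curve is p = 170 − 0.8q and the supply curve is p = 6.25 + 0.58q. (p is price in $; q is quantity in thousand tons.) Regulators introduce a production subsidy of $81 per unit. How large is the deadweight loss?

$2377.17 thousand

Competitive equilibrium: 170 − 0.8q = 6.25 + 0.58q → q* = 118.65942, p* = 75.07246.
The subsidy lowers effective supply by 81: p = 0.58q − 74.75.
New quantity: 170 − 0.8q = 0.58q − 74.75 → q' = 177.35507.
Overproduction Δq = 177.35507 − 118.65942 = 58.69565; wedge = subsidy = 81.
DWL = ½ × 58.69565 × 81 = $2377.17 thousand.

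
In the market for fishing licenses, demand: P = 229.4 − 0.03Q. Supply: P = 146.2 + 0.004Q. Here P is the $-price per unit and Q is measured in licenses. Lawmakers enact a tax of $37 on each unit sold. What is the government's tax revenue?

Competitive equilibrium: 229.4 − 0.03Q = 146.2 + 0.004Q → Q* = 2447.0588, P* = 155.9882.
With the tax, the buyer price exceeds the seller price by 37: (229.4 − 0.03Q) − (146.2 + 0.004Q) = 37 → Q' = 1358.8235.
Tax revenue = 37 × 1358.8235 = $50276.47.

$50276.47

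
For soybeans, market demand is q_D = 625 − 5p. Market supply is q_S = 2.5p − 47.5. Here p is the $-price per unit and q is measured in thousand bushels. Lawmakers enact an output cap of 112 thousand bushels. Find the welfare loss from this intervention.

$1254.53 thousand

In inverse form: demand p = 125 − 0.2q, supply p = 19 + 0.4q.
Competitive equilibrium: 125 − 0.2q = 19 + 0.4q → q* = 176.6667, p* = 89.6667.
At q = 112: demand price = 125 − 0.2·112 = 102.6; supply price = 19 + 0.4·112 = 63.8.
Δq = 176.6667 − 112 = 64.6667; wedge = 102.6 − 63.8 = 38.8.
Deadweight loss = ½ × 64.6667 × 38.8 = $1254.53 thousand.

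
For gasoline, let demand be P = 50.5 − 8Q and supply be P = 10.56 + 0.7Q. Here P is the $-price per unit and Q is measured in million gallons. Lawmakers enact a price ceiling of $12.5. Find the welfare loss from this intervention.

$14.40 million

Competitive equilibrium: 50.5 − 8Q = 10.56 + 0.7Q → Q* = 4.5908, P* = 13.7736.
At the ceiling P = 12.5, quantity supplied = (12.5 − 10.56)/0.7 = 2.7714.
Willingness to pay at Q' = 2.7714: 50.5 − 8·2.7714 = 28.3288.
ΔQ = 4.5908 − 2.7714 = 1.8194; wedge = 28.3288 − 12.5 = 15.8288.
DWL = ½ × 1.8194 × 15.8288 = $14.40 million.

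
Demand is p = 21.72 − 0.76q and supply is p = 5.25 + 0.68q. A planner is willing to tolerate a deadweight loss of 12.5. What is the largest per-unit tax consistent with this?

Competitive equilibrium: 21.72 − 0.76q = 5.25 + 0.68q → q* = 11.4375, p* = 13.0275.
A tax t gives Δq = t/1.44 and wedge t, so DWL = t²/2.88.
t²/2.88 = 12.5 → t² = 36 → t = 6.

6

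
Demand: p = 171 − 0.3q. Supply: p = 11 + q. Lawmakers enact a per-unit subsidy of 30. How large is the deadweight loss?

Competitive equilibrium: 171 − 0.3q = 11 + q → q* = 123.0769, p* = 134.0769.
The subsidy lowers effective supply by 30: p = q − 19.
New quantity: 171 − 0.3q = q − 19 → q' = 146.1538.
Overproduction Δq = 146.1538 − 123.0769 = 23.0769; wedge = subsidy = 30.
DWL = ½ × 23.0769 × 30 = 346.15.

346.15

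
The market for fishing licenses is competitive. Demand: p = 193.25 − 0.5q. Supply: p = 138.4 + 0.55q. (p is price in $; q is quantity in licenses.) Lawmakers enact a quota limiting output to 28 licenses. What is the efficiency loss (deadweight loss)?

$308.43

Competitive equilibrium: 193.25 − 0.5q = 138.4 + 0.55q → q* = 52.2381, p* = 167.131.
At q = 28: demand price = 193.25 − 0.5·28 = 179.25; supply price = 138.4 + 0.55·28 = 153.8.
Δq = 52.2381 − 28 = 24.2381; wedge = 179.25 − 153.8 = 25.45.
The triangle = ½ × 24.2381 × 25.45 = $308.43.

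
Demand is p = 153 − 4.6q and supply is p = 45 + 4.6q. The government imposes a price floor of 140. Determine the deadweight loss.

365.43

Competitive equilibrium: 153 − 4.6q = 45 + 4.6q → q* = 11.7391, p* = 99.
At the floor p = 140, quantity demanded = (153 − 140)/4.6 = 2.8261.
Sellers' marginal cost at q' = 2.8261: 45 + 4.6·2.8261 = 58.0001.
Δq = 11.7391 − 2.8261 = 8.913; wedge = 140 − 58.0001 = 81.9999.
Welfare loss = ½ × 8.913 × 81.9999 = 365.43.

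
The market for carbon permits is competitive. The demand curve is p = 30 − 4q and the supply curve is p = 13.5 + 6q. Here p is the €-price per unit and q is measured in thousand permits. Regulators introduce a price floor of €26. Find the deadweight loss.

Competitive equilibrium: 30 − 4q = 13.5 + 6q → q* = 1.65, p* = 23.4.
At the floor p = 26, quantity demanded = (30 − 26)/4 = 1.
Sellers' marginal cost at q' = 1: 13.5 + 6·1 = 19.5.
Δq = 1.65 − 1 = 0.65; wedge = 26 − 19.5 = 6.5.
Deadweight loss = ½ × 0.65 × 6.5 = €2.11 thousand.

€2.11 thousand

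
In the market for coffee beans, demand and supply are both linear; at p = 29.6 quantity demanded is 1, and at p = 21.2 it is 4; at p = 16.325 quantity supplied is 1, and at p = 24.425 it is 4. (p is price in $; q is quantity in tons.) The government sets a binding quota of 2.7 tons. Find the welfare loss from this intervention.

$1.40

Demand slope = (21.2 − 29.6)/(4 − 1) = −2.8, so p = 32.4 − 2.8q.
Supply slope = (24.425 − 16.325)/(4 − 1) = 2.7, so p = 13.625 + 2.7q.
Competitive equilibrium: 32.4 − 2.8q = 13.625 + 2.7q → q* = 3.4136, p* = 22.8418.
At q = 2.7: demand price = 32.4 − 2.8·2.7 = 24.84; supply price = 13.625 + 2.7·2.7 = 20.915.
Δq = 3.4136 − 2.7 = 0.7136; wedge = 24.84 − 20.915 = 3.925.
DWL = ½ × 0.7136 × 3.925 = $1.40.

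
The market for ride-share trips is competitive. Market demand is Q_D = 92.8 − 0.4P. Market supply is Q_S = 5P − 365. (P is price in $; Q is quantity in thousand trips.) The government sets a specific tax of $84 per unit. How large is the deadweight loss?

$1306.67 thousand

In inverse form: demand P = 232 − 2.5Q, supply P = 73 + 0.2Q.
Competitive equilibrium: 232 − 2.5Q = 73 + 0.2Q → Q* = 58.8889, P* = 84.7778.
With the tax, the buyer price exceeds the seller price by 84: (232 − 2.5Q) − (73 + 0.2Q) = 84 → Q' = 27.7778.
ΔQ = 58.8889 − 27.7778 = 31.1111; the wedge equals the tax, 84.
The triangle = ½ × 31.1111 × 84 = $1306.67 thousand.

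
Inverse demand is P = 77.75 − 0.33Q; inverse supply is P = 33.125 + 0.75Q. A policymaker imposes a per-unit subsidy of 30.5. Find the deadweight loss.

Competitive equilibrium: 77.75 − 0.33Q = 33.125 + 0.75Q → Q* = 41.3194, P* = 64.1146.
The subsidy lowers effective supply by 30.5: P = 2.625 + 0.75Q.
New quantity: 77.75 − 0.33Q = 2.625 + 0.75Q → Q' = 69.5602.
Overproduction ΔQ = 69.5602 − 41.3194 = 28.2408; wedge = subsidy = 30.5.
The triangle = ½ × 28.2408 × 30.5 = 430.67.

430.67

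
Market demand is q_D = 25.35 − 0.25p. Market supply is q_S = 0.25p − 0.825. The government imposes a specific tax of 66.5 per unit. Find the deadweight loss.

In inverse form: demand p = 101.4 − 4q, supply p = 3.3 + 4q.
Competitive equilibrium: 101.4 − 4q = 3.3 + 4q → q* = 12.2625, p* = 52.35.
With the tax, the buyer price exceeds the seller price by 66.5: (101.4 − 4q) − (3.3 + 4q) = 66.5 → q' = 3.95.
Δq = 12.2625 − 3.95 = 8.3125; the wedge equals the tax, 66.5.
Deadweight loss = ½ × 8.3125 × 66.5 = 276.39.

276.39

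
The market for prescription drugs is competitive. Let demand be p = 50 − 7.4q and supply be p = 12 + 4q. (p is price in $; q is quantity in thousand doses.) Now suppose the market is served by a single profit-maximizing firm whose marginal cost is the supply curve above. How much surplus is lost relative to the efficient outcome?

Competitive equilibrium: 50 − 7.4q = 12 + 4q → q* = 3.3333, p* = 25.3333.
Marginal revenue: MR = 50 − 14.8q. Set MR = MC: 50 − 14.8q = 12 + 4q → q_m = 2.0213.
Price p_m = 50 − 7.4·2.0213 = 35.0424; MC(q_m) = 12 + 4·2.0213 = 20.0852.
Competitive q* = 3.3333, so Δq = 1.312; wedge = 35.0424 − 20.0852 = 14.9572.
DWL = ½ × 1.312 × 14.9572 = $9.81 thousand.

$9.81 thousand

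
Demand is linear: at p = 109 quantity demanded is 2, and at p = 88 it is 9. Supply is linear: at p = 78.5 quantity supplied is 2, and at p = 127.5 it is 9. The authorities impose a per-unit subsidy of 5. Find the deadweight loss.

1.25

Demand slope = (88 − 109)/(9 − 2) = −3, so p = 115 − 3q.
Supply slope = (127.5 − 78.5)/(9 − 2) = 7, so p = 64.5 + 7q.
Competitive equilibrium: 115 − 3q = 64.5 + 7q → q* = 5.05, p* = 99.85.
The subsidy lowers effective supply by 5: p = 59.5 + 7q.
New quantity: 115 − 3q = 59.5 + 7q → q' = 5.55.
Overproduction Δq = 5.55 − 5.05 = 0.5; wedge = subsidy = 5.
The triangle = ½ × 0.5 × 5 = 1.25.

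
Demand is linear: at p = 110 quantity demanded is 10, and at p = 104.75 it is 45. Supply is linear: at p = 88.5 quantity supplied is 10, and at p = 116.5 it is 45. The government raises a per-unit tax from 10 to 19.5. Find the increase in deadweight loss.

147.50

Demand slope = (104.75 − 110)/(45 − 10) = −0.15, so p = 111.5 − 0.15q.
Supply slope = (116.5 − 88.5)/(45 − 10) = 0.8, so p = 80.5 + 0.8q.
Competitive equilibrium: 111.5 − 0.15q = 80.5 + 0.8q → q* = 32.6316, p* = 106.6053.
For a per-unit tax t: Δq = t/0.95, so DWL = ½·t·(t/0.95) = t²/1.9.
At t = 10: DWL = 52.632. At t = 19.5: DWL = 200.132.
Increase = 200.132 − 52.632 = 147.50.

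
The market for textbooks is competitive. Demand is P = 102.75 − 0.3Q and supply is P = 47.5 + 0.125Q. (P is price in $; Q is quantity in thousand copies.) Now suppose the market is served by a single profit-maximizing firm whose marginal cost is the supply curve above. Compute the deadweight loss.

Competitive equilibrium: 102.75 − 0.3Q = 47.5 + 0.125Q → Q* = 130, P* = 63.75.
Marginal revenue: MR = 102.75 − 0.6Q. Set MR = MC: 102.75 − 0.6Q = 47.5 + 0.125Q → Q_m = 76.2069.
Price P_m = 102.75 − 0.3·76.2069 = 79.8879; MC(Q_m) = 47.5 + 0.125·76.2069 = 57.0259.
Competitive Q* = 130, so ΔQ = 53.7931; wedge = 79.8879 − 57.0259 = 22.862.
The triangle = ½ × 53.7931 × 22.862 = $614.91 thousand.

$614.91 thousand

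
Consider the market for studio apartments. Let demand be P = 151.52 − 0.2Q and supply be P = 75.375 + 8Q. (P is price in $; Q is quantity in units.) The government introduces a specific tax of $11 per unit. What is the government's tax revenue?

Competitive equilibrium: 151.52 − 0.2Q = 75.375 + 8Q → Q* = 9.286, P* = 149.6628.
With the tax, the buyer price exceeds the seller price by 11: (151.52 − 0.2Q) − (75.375 + 8Q) = 11 → Q' = 7.9445.
Tax revenue = 11 × 7.9445 = $87.39.

$87.39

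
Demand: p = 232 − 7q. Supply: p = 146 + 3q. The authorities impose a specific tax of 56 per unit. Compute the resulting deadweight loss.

156.80

Competitive equilibrium: 232 − 7q = 146 + 3q → q* = 8.6, p* = 171.8.
With the tax, the buyer price exceeds the seller price by 56: (232 − 7q) − (146 + 3q) = 56 → q' = 3.
Δq = 8.6 − 3 = 5.6; the wedge equals the tax, 56.
Welfare loss = ½ × 5.6 × 56 = 156.80.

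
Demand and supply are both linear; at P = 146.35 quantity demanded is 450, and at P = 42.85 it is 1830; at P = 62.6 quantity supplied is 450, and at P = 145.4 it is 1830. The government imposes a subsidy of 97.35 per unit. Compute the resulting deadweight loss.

Demand slope = (42.85 − 146.35)/(1830 − 450) = −0.075, so P = 180.1 − 0.075Q.
Supply slope = (145.4 − 62.6)/(1830 − 450) = 0.06, so P = 35.6 + 0.06Q.
Competitive equilibrium: 180.1 − 0.075Q = 35.6 + 0.06Q → Q* = 1070.3704, P* = 99.8222.
The subsidy lowers effective supply by 97.35: P = 0.06Q − 61.75.
New quantity: 180.1 − 0.075Q = 0.06Q − 61.75 → Q' = 1791.4815.
Overproduction ΔQ = 1791.4815 − 1070.3704 = 721.1111; wedge = subsidy = 97.35.
Deadweight loss = ½ × 721.1111 × 97.35 = 35100.08.

35100.08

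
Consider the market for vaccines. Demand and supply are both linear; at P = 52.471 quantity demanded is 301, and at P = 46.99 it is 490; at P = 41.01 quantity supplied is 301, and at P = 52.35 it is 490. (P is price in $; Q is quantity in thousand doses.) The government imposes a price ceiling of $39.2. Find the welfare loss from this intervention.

Demand slope = (46.99 − 52.471)/(490 − 301) = −0.029, so P = 61.2 − 0.029Q.
Supply slope = (52.35 − 41.01)/(490 − 301) = 0.06, so P = 22.95 + 0.06Q.
Competitive equilibrium: 61.2 − 0.029Q = 22.95 + 0.06Q → Q* = 429.7753, P* = 48.7365.
At the ceiling P = 39.2, quantity supplied = (39.2 − 22.95)/0.06 = 270.8333.
Willingness to pay at Q' = 270.8333: 61.2 − 0.029·270.8333 = 53.3458.
ΔQ = 429.7753 − 270.8333 = 158.942; wedge = 53.3458 − 39.2 = 14.1458.
Deadweight loss = ½ × 158.942 × 14.1458 = $1124.18 thousand.

$1124.18 thousand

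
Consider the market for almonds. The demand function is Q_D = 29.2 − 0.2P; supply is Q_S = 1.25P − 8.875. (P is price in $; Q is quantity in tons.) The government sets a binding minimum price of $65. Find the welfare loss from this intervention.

$174.10

In inverse form: demand P = 146 − 5Q, supply P = 7.1 + 0.8Q.
Competitive equilibrium: 146 − 5Q = 7.1 + 0.8Q → Q* = 23.9483, P* = 26.2586.
At the floor P = 65, quantity demanded = (146 − 65)/5 = 16.2.
Sellers' marginal cost at Q' = 16.2: 7.1 + 0.8·16.2 = 20.06.
ΔQ = 23.9483 − 16.2 = 7.7483; wedge = 65 − 20.06 = 44.94.
Deadweight loss = ½ × 7.7483 × 44.94 = $174.10.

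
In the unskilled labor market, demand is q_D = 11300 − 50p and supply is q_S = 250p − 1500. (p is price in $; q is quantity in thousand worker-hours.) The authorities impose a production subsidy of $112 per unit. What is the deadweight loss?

$261333.33 thousand

In inverse form: demand p = 226 − 0.02q, supply p = 6 + 0.004q.
Competitive equilibrium: 226 − 0.02q = 6 + 0.004q → q* = 9166.6667, p* = 42.6667.
The subsidy lowers effective supply by 112: p = 0.004q − 106.
New quantity: 226 − 0.02q = 0.004q − 106 → q' = 13833.3333.
Overproduction Δq = 13833.3333 − 9166.6667 = 4666.6666; wedge = subsidy = 112.
Welfare loss = ½ × 4666.6666 × 112 = $261333.33 thousand.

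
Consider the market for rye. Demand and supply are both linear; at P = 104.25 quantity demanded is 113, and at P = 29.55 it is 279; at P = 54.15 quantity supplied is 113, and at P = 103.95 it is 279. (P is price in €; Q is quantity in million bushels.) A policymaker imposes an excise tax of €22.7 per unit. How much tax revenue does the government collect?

€3394.41 million

Demand slope = (29.55 − 104.25)/(279 − 113) = −0.45, so P = 155.1 − 0.45Q.
Supply slope = (103.95 − 54.15)/(279 − 113) = 0.3, so P = 20.25 + 0.3Q.
Competitive equilibrium: 155.1 − 0.45Q = 20.25 + 0.3Q → Q* = 179.8, P* = 74.19.
With the tax, the buyer price exceeds the seller price by 22.7: (155.1 − 0.45Q) − (20.25 + 0.3Q) = 22.7 → Q' = 149.5333.
Tax revenue = 22.7 × 149.5333 = €3394.41 million.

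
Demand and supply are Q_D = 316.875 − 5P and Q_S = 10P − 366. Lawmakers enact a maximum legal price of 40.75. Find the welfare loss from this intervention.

In inverse form: demand P = 63.375 − 0.2Q, supply P = 36.6 + 0.1Q.
Competitive equilibrium: 63.375 − 0.2Q = 36.6 + 0.1Q → Q* = 89.25, P* = 45.525.
At the ceiling P = 40.75, quantity supplied = (40.75 − 36.6)/0.1 = 41.5.
Willingness to pay at Q' = 41.5: 63.375 − 0.2·41.5 = 55.075.
ΔQ = 89.25 − 41.5 = 47.75; wedge = 55.075 − 40.75 = 14.325.
DWL = ½ × 47.75 × 14.325 = 342.01.

342.01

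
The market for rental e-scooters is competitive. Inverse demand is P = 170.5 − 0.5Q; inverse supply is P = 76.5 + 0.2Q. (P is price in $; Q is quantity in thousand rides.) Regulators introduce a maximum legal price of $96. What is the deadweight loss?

Competitive equilibrium: 170.5 − 0.5Q = 76.5 + 0.2Q → Q* = 134.2857, P* = 103.3571.
At the ceiling P = 96, quantity supplied = (96 − 76.5)/0.2 = 97.5.
Willingness to pay at Q' = 97.5: 170.5 − 0.5·97.5 = 121.75.
ΔQ = 134.2857 − 97.5 = 36.7857; wedge = 121.75 − 96 = 25.75.
Deadweight loss = ½ × 36.7857 × 25.75 = $473.62 thousand.

$473.62 thousand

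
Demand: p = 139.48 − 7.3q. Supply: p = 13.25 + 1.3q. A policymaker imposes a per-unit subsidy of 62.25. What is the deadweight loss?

225.29

Competitive equilibrium: 139.48 − 7.3q = 13.25 + 1.3q → q* = 14.67791, p* = 32.33128.
The subsidy lowers effective supply by 62.25: p = 1.3q − 49.
New quantity: 139.48 − 7.3q = 1.3q − 49 → q' = 21.91628.
Overproduction Δq = 21.91628 − 14.67791 = 7.23837; wedge = subsidy = 62.25.
DWL = ½ × 7.23837 × 62.25 = 225.29.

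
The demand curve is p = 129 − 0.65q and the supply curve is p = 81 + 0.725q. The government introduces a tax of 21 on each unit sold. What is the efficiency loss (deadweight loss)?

Competitive equilibrium: 129 − 0.65q = 81 + 0.725q → q* = 34.9091, p* = 106.3091.
With the tax, the buyer price exceeds the seller price by 21: (129 − 0.65q) − (81 + 0.725q) = 21 → q' = 19.6364.
Δq = 34.9091 − 19.6364 = 15.2727; the wedge equals the tax, 21.
DWL = ½ × 15.2727 × 21 = 160.36.

160.36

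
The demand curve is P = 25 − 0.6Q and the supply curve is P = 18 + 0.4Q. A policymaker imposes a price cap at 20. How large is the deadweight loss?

Competitive equilibrium: 25 − 0.6Q = 18 + 0.4Q → Q* = 7, P* = 20.8.
At the ceiling P = 20, quantity supplied = (20 − 18)/0.4 = 5.
Willingness to pay at Q' = 5: 25 − 0.6·5 = 22.
ΔQ = 7 − 5 = 2; wedge = 22 − 20 = 2.
The triangle = ½ × 2 × 2 = 2.

2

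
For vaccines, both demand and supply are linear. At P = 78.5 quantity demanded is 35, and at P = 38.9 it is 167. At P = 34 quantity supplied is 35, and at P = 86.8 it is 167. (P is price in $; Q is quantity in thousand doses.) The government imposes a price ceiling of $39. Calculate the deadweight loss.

Demand slope = (38.9 − 78.5)/(167 − 35) = −0.3, so P = 89 − 0.3Q.
Supply slope = (86.8 − 34)/(167 − 35) = 0.4, so P = 20 + 0.4Q.
Competitive equilibrium: 89 − 0.3Q = 20 + 0.4Q → Q* = 98.5714, P* = 59.4286.
At the ceiling P = 39, quantity supplied = (39 − 20)/0.4 = 47.5.
Willingness to pay at Q' = 47.5: 89 − 0.3·47.5 = 74.75.
ΔQ = 98.5714 − 47.5 = 51.0714; wedge = 74.75 − 39 = 35.75.
Welfare loss = ½ × 51.0714 × 35.75 = $912.90 thousand.

$912.90 thousand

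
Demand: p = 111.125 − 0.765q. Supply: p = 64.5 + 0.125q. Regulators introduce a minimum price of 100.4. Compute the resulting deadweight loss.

655.09

Competitive equilibrium: 111.125 − 0.765q = 64.5 + 0.125q → q* = 52.3876, p* = 71.0485.
At the floor p = 100.4, quantity demanded = (111.125 − 100.4)/0.765 = 14.0196.
Sellers' marginal cost at q' = 14.0196: 64.5 + 0.125·14.0196 = 66.2525.
Δq = 52.3876 − 14.0196 = 38.368; wedge = 100.4 − 66.2525 = 34.1475.
Deadweight loss = ½ × 38.368 × 34.1475 = 655.09.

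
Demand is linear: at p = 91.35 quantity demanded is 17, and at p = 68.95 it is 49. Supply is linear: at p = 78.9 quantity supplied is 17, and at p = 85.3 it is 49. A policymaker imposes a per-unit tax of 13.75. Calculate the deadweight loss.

Demand slope = (68.95 − 91.35)/(49 − 17) = −0.7, so p = 103.25 − 0.7q.
Supply slope = (85.3 − 78.9)/(49 − 17) = 0.2, so p = 75.5 + 0.2q.
Competitive equilibrium: 103.25 − 0.7q = 75.5 + 0.2q → q* = 30.8333, p* = 81.6667.
With the tax, the buyer price exceeds the seller price by 13.75: (103.25 − 0.7q) − (75.5 + 0.2q) = 13.75 → q' = 15.5556.
Δq = 30.8333 − 15.5556 = 15.2777; the wedge equals the tax, 13.75.
DWL = ½ × 15.2777 × 13.75 = 105.03.

105.03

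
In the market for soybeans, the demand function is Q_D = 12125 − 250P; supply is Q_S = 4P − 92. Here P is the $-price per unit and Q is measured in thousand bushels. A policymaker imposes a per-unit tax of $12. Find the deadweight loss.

$283.46 thousand

In inverse form: demand P = 48.5 − 0.004Q, supply P = 23 + 0.25Q.
Competitive equilibrium: 48.5 − 0.004Q = 23 + 0.25Q → Q* = 100.3937, P* = 48.0984.
With the tax, the buyer price exceeds the seller price by 12: (48.5 − 0.004Q) − (23 + 0.25Q) = 12 → Q' = 53.1496.
ΔQ = 100.3937 − 53.1496 = 47.2441; the wedge equals the tax, 12.
The triangle = ½ × 47.2441 × 12 = $283.46 thousand.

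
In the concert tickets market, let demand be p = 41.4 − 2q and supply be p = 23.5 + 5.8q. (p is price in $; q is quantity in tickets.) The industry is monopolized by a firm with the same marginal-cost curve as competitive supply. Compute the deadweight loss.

Competitive equilibrium: 41.4 − 2q = 23.5 + 5.8q → q* = 2.2949, p* = 36.8103.
Marginal revenue: MR = 41.4 − 4q. Set MR = MC: 41.4 − 4q = 23.5 + 5.8q → q_m = 1.8265.
Price p_m = 41.4 − 2·1.8265 = 37.747; MC(q_m) = 23.5 + 5.8·1.8265 = 34.0937.
Competitive q* = 2.2949, so Δq = 0.4684; wedge = 37.747 − 34.0937 = 3.6533.
Deadweight loss = ½ × 0.4684 × 3.6533 = $0.86.

$0.86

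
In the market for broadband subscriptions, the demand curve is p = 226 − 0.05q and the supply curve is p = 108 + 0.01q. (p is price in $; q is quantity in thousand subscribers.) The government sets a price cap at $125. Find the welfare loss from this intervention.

Competitive equilibrium: 226 − 0.05q = 108 + 0.01q → q* = 1966.6667, p* = 127.6667.
At the ceiling p = 125, quantity supplied = (125 − 108)/0.01 = 1700.
Willingness to pay at q' = 1700: 226 − 0.05·1700 = 141.
Δq = 1966.6667 − 1700 = 266.6667; wedge = 141 − 125 = 16.
The triangle = ½ × 266.6667 × 16 = $2133.33 thousand.

$2133.33 thousand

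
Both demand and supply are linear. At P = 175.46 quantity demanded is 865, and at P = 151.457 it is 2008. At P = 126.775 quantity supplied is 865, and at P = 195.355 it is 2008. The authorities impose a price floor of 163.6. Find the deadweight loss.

53.33

Demand slope = (151.457 − 175.46)/(2008 − 865) = −0.021, so P = 193.625 − 0.021Q.
Supply slope = (195.355 − 126.775)/(2008 − 865) = 0.06, so P = 74.875 + 0.06Q.
Competitive equilibrium: 193.625 − 0.021Q = 74.875 + 0.06Q → Q* = 1466.0494, P* = 162.838.
At the floor P = 163.6, quantity demanded = (193.625 − 163.6)/0.021 = 1429.7619.
Sellers' marginal cost at Q' = 1429.7619: 74.875 + 0.06·1429.7619 = 160.6607.
ΔQ = 1466.0494 − 1429.7619 = 36.2875; wedge = 163.6 − 160.6607 = 2.9393.
The triangle = ½ × 36.2875 × 2.9393 = 53.33.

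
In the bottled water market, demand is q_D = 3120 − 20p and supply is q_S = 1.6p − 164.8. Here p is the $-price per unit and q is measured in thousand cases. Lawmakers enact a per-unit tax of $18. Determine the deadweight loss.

$240 thousand

In inverse form: demand p = 156 − 0.05q, supply p = 103 + 0.625q.
Competitive equilibrium: 156 − 0.05q = 103 + 0.625q → q* = 78.5185, p* = 152.0741.
With the tax, the buyer price exceeds the seller price by 18: (156 − 0.05q) − (103 + 0.625q) = 18 → q' = 51.8519.
Δq = 78.5185 − 51.8519 = 26.6666; the wedge equals the tax, 18.
Deadweight loss = ½ × 26.6666 × 18 = $240 thousand.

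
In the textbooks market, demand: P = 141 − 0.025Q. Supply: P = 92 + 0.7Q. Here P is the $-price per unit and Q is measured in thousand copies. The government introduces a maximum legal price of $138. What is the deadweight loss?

$1.27 thousand

Competitive equilibrium: 141 − 0.025Q = 92 + 0.7Q → Q* = 67.5862, P* = 139.3103.
At the ceiling P = 138, quantity supplied = (138 − 92)/0.7 = 65.7143.
Willingness to pay at Q' = 65.7143: 141 − 0.025·65.7143 = 139.3571.
ΔQ = 67.5862 − 65.7143 = 1.8719; wedge = 139.3571 − 138 = 1.3571.
Deadweight loss = ½ × 1.8719 × 1.3571 = $1.27 thousand.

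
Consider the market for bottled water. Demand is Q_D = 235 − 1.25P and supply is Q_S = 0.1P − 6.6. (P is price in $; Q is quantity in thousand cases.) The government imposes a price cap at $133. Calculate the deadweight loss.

In inverse form: demand P = 188 − 0.8Q, supply P = 66 + 10Q.
Competitive equilibrium: 188 − 0.8Q = 66 + 10Q → Q* = 11.2963, P* = 178.963.
At the ceiling P = 133, quantity supplied = (133 − 66)/10 = 6.7.
Willingness to pay at Q' = 6.7: 188 − 0.8·6.7 = 182.64.
ΔQ = 11.2963 − 6.7 = 4.5963; wedge = 182.64 − 133 = 49.64.
Welfare loss = ½ × 4.5963 × 49.64 = $114.08 thousand.

$114.08 thousand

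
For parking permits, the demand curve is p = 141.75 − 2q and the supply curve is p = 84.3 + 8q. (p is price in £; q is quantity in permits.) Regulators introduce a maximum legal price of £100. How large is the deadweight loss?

£71.54

Competitive equilibrium: 141.75 − 2q = 84.3 + 8q → q* = 5.745, p* = 130.26.
At the ceiling p = 100, quantity supplied = (100 − 84.3)/8 = 1.9625.
Willingness to pay at q' = 1.9625: 141.75 − 2·1.9625 = 137.825.
Δq = 5.745 − 1.9625 = 3.7825; wedge = 137.825 − 100 = 37.825.
The triangle = ½ × 3.7825 × 37.825 = £71.54.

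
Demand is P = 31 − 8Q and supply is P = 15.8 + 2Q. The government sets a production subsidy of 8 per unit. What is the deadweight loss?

3.20

Competitive equilibrium: 31 − 8Q = 15.8 + 2Q → Q* = 1.52, P* = 18.84.
The subsidy lowers effective supply by 8: P = 7.8 + 2Q.
New quantity: 31 − 8Q = 7.8 + 2Q → Q' = 2.32.
Overproduction ΔQ = 2.32 − 1.52 = 0.8; wedge = subsidy = 8.
The triangle = ½ × 0.8 × 8 = 3.20.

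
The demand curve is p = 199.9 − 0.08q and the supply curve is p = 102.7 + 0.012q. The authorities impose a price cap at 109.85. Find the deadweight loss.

9762.76

Competitive equilibrium: 199.9 − 0.08q = 102.7 + 0.012q → q* = 1056.521739, p* = 115.378261.
At the ceiling p = 109.85, quantity supplied = (109.85 − 102.7)/0.012 = 595.833333.
Willingness to pay at q' = 595.833333: 199.9 − 0.08·595.833333 = 152.233333.
Δq = 1056.521739 − 595.833333 = 460.688406; wedge = 152.233333 − 109.85 = 42.383333.
DWL = ½ × 460.688406 × 42.383333 = 9762.76.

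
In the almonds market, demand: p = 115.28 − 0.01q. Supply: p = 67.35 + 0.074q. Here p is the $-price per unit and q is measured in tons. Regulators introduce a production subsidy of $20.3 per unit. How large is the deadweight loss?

$2452.92

Competitive equilibrium: 115.28 − 0.01q = 67.35 + 0.074q → q* = 570.5952, p* = 109.574.
The subsidy lowers effective supply by 20.3: p = 47.05 + 0.074q.
New quantity: 115.28 − 0.01q = 47.05 + 0.074q → q' = 812.2619.
Overproduction Δq = 812.2619 − 570.5952 = 241.6667; wedge = subsidy = 20.3.
Deadweight loss = ½ × 241.6667 × 20.3 = $2452.92.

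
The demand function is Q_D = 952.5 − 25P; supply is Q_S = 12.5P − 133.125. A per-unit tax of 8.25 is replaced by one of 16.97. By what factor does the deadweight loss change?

4.231

In inverse form: demand P = 38.1 − 0.04Q, supply P = 10.65 + 0.08Q.
Competitive equilibrium: 38.1 − 0.04Q = 10.65 + 0.08Q → Q* = 228.75, P* = 28.95.
For a per-unit tax t: ΔQ = t/0.12, so DWL = ½·t·(t/0.12) = t²/0.24.
At t = 8.25: DWL = 283.594. At t = 16.97: DWL = 1199.920.
Ratio = (16.97/8.25)² = 4.231.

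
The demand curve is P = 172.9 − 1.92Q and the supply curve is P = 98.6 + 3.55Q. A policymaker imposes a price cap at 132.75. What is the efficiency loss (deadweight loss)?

Competitive equilibrium: 172.9 − 1.92Q = 98.6 + 3.55Q → Q* = 13.5832, P* = 146.8203.
At the ceiling P = 132.75, quantity supplied = (132.75 − 98.6)/3.55 = 9.6197.
Willingness to pay at Q' = 9.6197: 172.9 − 1.92·9.6197 = 154.4302.
ΔQ = 13.5832 − 9.6197 = 3.9635; wedge = 154.4302 − 132.75 = 21.6802.
The triangle = ½ × 3.9635 × 21.6802 = 42.96.

42.96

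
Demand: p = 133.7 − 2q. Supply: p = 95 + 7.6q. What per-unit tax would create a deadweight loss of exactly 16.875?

Competitive equilibrium: 133.7 − 2q = 95 + 7.6q → q* = 4.0313, p* = 125.6375.
A tax t gives Δq = t/9.6 and wedge t, so DWL = t²/19.2.
t²/19.2 = 16.875 → t² = 324 → t = 18.

18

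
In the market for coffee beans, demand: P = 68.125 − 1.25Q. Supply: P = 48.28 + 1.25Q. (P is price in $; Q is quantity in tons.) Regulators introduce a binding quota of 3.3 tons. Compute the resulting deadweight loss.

Competitive equilibrium: 68.125 − 1.25Q = 48.28 + 1.25Q → Q* = 7.938, P* = 58.2025.
At Q = 3.3: demand price = 68.125 − 1.25·3.3 = 64; supply price = 48.28 + 1.25·3.3 = 52.405.
ΔQ = 7.938 − 3.3 = 4.638; wedge = 64 − 52.405 = 11.595.
Deadweight loss = ½ × 4.638 × 11.595 = $26.89.

$26.89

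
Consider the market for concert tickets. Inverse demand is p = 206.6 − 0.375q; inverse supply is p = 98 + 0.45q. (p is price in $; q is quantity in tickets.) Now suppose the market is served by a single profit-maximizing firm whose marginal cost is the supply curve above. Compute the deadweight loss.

$698.03

Competitive equilibrium: 206.6 − 0.375q = 98 + 0.45q → q* = 131.6364, p* = 157.2364.
Marginal revenue: MR = 206.6 − 0.75q. Set MR = MC: 206.6 − 0.75q = 98 + 0.45q → q_m = 90.5.
Price p_m = 206.6 − 0.375·90.5 = 172.6625; MC(q_m) = 98 + 0.45·90.5 = 138.725.
Competitive q* = 131.6364, so Δq = 41.1364; wedge = 172.6625 − 138.725 = 33.9375.
Deadweight loss = ½ × 41.1364 × 33.9375 = $698.03.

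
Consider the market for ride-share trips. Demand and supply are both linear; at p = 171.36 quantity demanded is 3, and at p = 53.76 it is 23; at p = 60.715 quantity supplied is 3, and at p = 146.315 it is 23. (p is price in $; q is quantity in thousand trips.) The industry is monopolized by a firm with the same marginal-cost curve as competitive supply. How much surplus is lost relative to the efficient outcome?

$131.71 thousand

Demand slope = (53.76 − 171.36)/(23 − 3) = −5.88, so p = 189 − 5.88q.
Supply slope = (146.315 − 60.715)/(23 − 3) = 4.28, so p = 47.875 + 4.28q.
Competitive equilibrium: 189 − 5.88q = 47.875 + 4.28q → q* = 13.89026, p* = 107.3253.
Marginal revenue: MR = 189 − 11.76q. Set MR = MC: 189 − 11.76q = 47.875 + 4.28q → q_m = 8.79832.
Price p_m = 189 − 5.88·8.79832 = 137.26588; MC(q_m) = 47.875 + 4.28·8.79832 = 85.53181.
Competitive q* = 13.89026, so Δq = 5.09194; wedge = 137.26588 − 85.53181 = 51.73407.
The triangle = ½ × 5.09194 × 51.73407 = $131.71 thousand.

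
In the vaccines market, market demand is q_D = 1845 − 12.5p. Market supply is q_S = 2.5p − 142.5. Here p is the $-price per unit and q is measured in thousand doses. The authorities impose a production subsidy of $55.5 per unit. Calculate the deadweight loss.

In inverse form: demand p = 147.6 − 0.08q, supply p = 57 + 0.4q.
Competitive equilibrium: 147.6 − 0.08q = 57 + 0.4q → q* = 188.75, p* = 132.5.
The subsidy lowers effective supply by 55.5: p = 1.5 + 0.4q.
New quantity: 147.6 − 0.08q = 1.5 + 0.4q → q' = 304.375.
Overproduction Δq = 304.375 − 188.75 = 115.625; wedge = subsidy = 55.5.
Deadweight loss = ½ × 115.625 × 55.5 = $3208.59 thousand.

$3208.59 thousand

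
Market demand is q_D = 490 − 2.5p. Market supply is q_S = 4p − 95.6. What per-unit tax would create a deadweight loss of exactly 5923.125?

In inverse form: demand p = 196 − 0.4q, supply p = 23.9 + 0.25q.
Competitive equilibrium: 196 − 0.4q = 23.9 + 0.25q → q* = 264.7692, p* = 90.0923.
A tax t gives Δq = t/0.65 and wedge t, so DWL = t²/1.3.
t²/1.3 = 5923.125 → t² = 7700.0625 → t = 87.75.

87.75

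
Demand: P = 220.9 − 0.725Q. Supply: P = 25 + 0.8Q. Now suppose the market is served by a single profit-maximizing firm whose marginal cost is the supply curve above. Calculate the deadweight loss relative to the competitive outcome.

Competitive equilibrium: 220.9 − 0.725Q = 25 + 0.8Q → Q* = 128.459, P* = 127.7672.
Marginal revenue: MR = 220.9 − 1.45Q. Set MR = MC: 220.9 − 1.45Q = 25 + 0.8Q → Q_m = 87.0667.
Price P_m = 220.9 − 0.725·87.0667 = 157.7766; MC(Q_m) = 25 + 0.8·87.0667 = 94.6534.
Competitive Q* = 128.459, so ΔQ = 41.3923; wedge = 157.7766 − 94.6534 = 63.1232.
Deadweight loss = ½ × 41.3923 × 63.1232 = 1306.41.

1306.41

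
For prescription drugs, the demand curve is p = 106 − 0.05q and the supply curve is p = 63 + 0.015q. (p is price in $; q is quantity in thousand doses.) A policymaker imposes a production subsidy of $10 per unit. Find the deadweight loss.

Competitive equilibrium: 106 − 0.05q = 63 + 0.015q → q* = 661.5385, p* = 72.9231.
The subsidy lowers effective supply by 10: p = 53 + 0.015q.
New quantity: 106 − 0.05q = 53 + 0.015q → q' = 815.3846.
Overproduction Δq = 815.3846 − 661.5385 = 153.8461; wedge = subsidy = 10.
Deadweight loss = ½ × 153.8461 × 10 = $769.23 thousand.

$769.23 thousand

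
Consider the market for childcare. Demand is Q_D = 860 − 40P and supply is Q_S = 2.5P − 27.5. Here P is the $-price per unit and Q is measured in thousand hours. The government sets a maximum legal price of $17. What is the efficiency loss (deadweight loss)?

In inverse form: demand P = 21.5 − 0.025Q, supply P = 11 + 0.4Q.
Competitive equilibrium: 21.5 − 0.025Q = 11 + 0.4Q → Q* = 24.7059, P* = 20.8824.
At the ceiling P = 17, quantity supplied = (17 − 11)/0.4 = 15.
Willingness to pay at Q' = 15: 21.5 − 0.025·15 = 21.125.
ΔQ = 24.7059 − 15 = 9.7059; wedge = 21.125 − 17 = 4.125.
DWL = ½ × 9.7059 × 4.125 = $20.02 thousand.

$20.02 thousand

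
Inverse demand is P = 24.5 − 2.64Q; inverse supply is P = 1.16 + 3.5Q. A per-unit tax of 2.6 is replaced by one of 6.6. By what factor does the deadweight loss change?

6.444

Competitive equilibrium: 24.5 − 2.64Q = 1.16 + 3.5Q → Q* = 3.8013, P* = 14.4646.
For a per-unit tax t: ΔQ = t/6.14, so DWL = ½·t·(t/6.14) = t²/12.28.
At t = 2.6: DWL = 0.550. At t = 6.6: DWL = 3.547.
Ratio = (6.6/2.6)² = 6.444.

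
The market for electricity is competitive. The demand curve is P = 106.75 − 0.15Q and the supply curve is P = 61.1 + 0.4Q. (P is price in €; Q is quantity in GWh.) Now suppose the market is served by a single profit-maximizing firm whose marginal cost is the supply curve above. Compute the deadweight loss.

Competitive equilibrium: 106.75 − 0.15Q = 61.1 + 0.4Q → Q* = 83, P* = 94.3.
Marginal revenue: MR = 106.75 − 0.3Q. Set MR = MC: 106.75 − 0.3Q = 61.1 + 0.4Q → Q_m = 65.2143.
Price P_m = 106.75 − 0.15·65.2143 = 96.9679; MC(Q_m) = 61.1 + 0.4·65.2143 = 87.1857.
Competitive Q* = 83, so ΔQ = 17.7857; wedge = 96.9679 − 87.1857 = 9.7822.
Deadweight loss = ½ × 17.7857 × 9.7822 = €86.99.

€86.99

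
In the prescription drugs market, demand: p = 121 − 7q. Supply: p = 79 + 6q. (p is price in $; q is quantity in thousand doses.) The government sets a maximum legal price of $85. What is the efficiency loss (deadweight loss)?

Competitive equilibrium: 121 − 7q = 79 + 6q → q* = 3.2308, p* = 98.3846.
At the ceiling p = 85, quantity supplied = (85 − 79)/6 = 1.
Willingness to pay at q' = 1: 121 − 7·1 = 114.
Δq = 3.2308 − 1 = 2.2308; wedge = 114 − 85 = 29.
DWL = ½ × 2.2308 × 29 = $32.35 thousand.

$32.35 thousand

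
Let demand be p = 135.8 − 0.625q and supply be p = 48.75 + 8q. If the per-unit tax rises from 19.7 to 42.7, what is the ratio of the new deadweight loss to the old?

4.698

Competitive equilibrium: 135.8 − 0.625q = 48.75 + 8q → q* = 10.0928, p* = 129.492.
For a per-unit tax t: Δq = t/8.625, so DWL = ½·t·(t/8.625) = t²/17.25.
At t = 19.7: DWL = 22.498. At t = 42.7: DWL = 105.698.
Ratio = (42.7/19.7)² = 4.698.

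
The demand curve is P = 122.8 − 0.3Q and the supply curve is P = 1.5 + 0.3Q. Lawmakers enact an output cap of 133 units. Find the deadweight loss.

1435.21

Competitive equilibrium: 122.8 − 0.3Q = 1.5 + 0.3Q → Q* = 202.1667, P* = 62.15.
At Q = 133: demand price = 122.8 − 0.3·133 = 82.9; supply price = 1.5 + 0.3·133 = 41.4.
ΔQ = 202.1667 − 133 = 69.1667; wedge = 82.9 − 41.4 = 41.5.
Welfare loss = ½ × 69.1667 × 41.5 = 1435.21.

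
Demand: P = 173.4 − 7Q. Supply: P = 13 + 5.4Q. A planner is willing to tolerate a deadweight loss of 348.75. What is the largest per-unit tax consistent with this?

93

Competitive equilibrium: 173.4 − 7Q = 13 + 5.4Q → Q* = 12.9355, P* = 82.8516.
A tax t gives ΔQ = t/12.4 and wedge t, so DWL = t²/24.8.
t²/24.8 = 348.75 → t² = 8649 → t = 93.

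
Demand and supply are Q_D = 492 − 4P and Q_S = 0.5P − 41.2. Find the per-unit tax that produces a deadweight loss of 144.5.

In inverse form: demand P = 123 − 0.25Q, supply P = 82.4 + 2Q.
Competitive equilibrium: 123 − 0.25Q = 82.4 + 2Q → Q* = 18.0444, P* = 118.4889.
A tax t gives ΔQ = t/2.25 and wedge t, so DWL = t²/4.5.
t²/4.5 = 144.5 → t² = 650.25 → t = 25.5.

25.5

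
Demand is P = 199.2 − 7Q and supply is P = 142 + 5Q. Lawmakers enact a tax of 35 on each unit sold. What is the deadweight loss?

Competitive equilibrium: 199.2 − 7Q = 142 + 5Q → Q* = 4.7667, P* = 165.8333.
With the tax, the buyer price exceeds the seller price by 35: (199.2 − 7Q) − (142 + 5Q) = 35 → Q' = 1.85.
ΔQ = 4.7667 − 1.85 = 2.9167; the wedge equals the tax, 35.
Welfare loss = ½ × 2.9167 × 35 = 51.04.

51.04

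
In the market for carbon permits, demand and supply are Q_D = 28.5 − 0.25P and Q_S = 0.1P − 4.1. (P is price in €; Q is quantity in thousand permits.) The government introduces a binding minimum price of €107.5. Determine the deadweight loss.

€90.18 thousand

In inverse form: demand P = 114 − 4Q, supply P = 41 + 10Q.
Competitive equilibrium: 114 − 4Q = 41 + 10Q → Q* = 5.2143, P* = 93.1429.
At the floor P = 107.5, quantity demanded = (114 − 107.5)/4 = 1.625.
Sellers' marginal cost at Q' = 1.625: 41 + 10·1.625 = 57.25.
ΔQ = 5.2143 − 1.625 = 3.5893; wedge = 107.5 − 57.25 = 50.25.
DWL = ½ × 3.5893 × 50.25 = €90.18 thousand.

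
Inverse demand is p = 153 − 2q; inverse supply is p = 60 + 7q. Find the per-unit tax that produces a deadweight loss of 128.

Competitive equilibrium: 153 − 2q = 60 + 7q → q* = 10.3333, p* = 132.3333.
A tax t gives Δq = t/9 and wedge t, so DWL = t²/18.
t²/18 = 128 → t² = 2304 → t = 48.

48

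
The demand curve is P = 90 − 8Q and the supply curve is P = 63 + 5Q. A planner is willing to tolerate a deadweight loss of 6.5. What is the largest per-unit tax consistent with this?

Competitive equilibrium: 90 − 8Q = 63 + 5Q → Q* = 2.0769, P* = 73.3846.
A tax t gives ΔQ = t/13 and wedge t, so DWL = t²/26.
t²/26 = 6.5 → t² = 169 → t = 13.

13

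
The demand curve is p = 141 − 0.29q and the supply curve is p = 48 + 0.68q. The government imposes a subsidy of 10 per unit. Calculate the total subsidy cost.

1061.86

Competitive equilibrium: 141 − 0.29q = 48 + 0.68q → q* = 95.8763, p* = 113.1959.
The subsidy lowers effective supply by 10: p = 38 + 0.68q.
New quantity: 141 − 0.29q = 38 + 0.68q → q' = 106.1856.
Total subsidy cost = 10 × 106.1856 = 1061.86.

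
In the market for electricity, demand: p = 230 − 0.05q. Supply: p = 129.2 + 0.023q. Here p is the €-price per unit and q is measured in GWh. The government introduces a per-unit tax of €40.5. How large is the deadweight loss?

Competitive equilibrium: 230 − 0.05q = 129.2 + 0.023q → q* = 1380.8219, p* = 160.9589.
With the tax, the buyer price exceeds the seller price by 40.5: (230 − 0.05q) − (129.2 + 0.023q) = 40.5 → q' = 826.0274.
Δq = 1380.8219 − 826.0274 = 554.7945; the wedge equals the tax, 40.5.
Deadweight loss = ½ × 554.7945 × 40.5 = €11234.59.

€11234.59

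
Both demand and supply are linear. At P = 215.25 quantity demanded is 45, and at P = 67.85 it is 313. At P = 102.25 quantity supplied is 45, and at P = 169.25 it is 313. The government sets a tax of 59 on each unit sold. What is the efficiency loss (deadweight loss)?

Demand slope = (67.85 − 215.25)/(313 − 45) = −0.55, so P = 240 − 0.55Q.
Supply slope = (169.25 − 102.25)/(313 − 45) = 0.25, so P = 91 + 0.25Q.
Competitive equilibrium: 240 − 0.55Q = 91 + 0.25Q → Q* = 186.25, P* = 137.5625.
With the tax, the buyer price exceeds the seller price by 59: (240 − 0.55Q) − (91 + 0.25Q) = 59 → Q' = 112.5.
ΔQ = 186.25 − 112.5 = 73.75; the wedge equals the tax, 59.
The triangle = ½ × 73.75 × 59 = 2175.625.

2175.625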